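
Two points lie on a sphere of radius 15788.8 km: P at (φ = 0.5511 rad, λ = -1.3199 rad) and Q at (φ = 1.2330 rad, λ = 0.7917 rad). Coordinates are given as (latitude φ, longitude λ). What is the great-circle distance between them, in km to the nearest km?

Let φ₁ = 0.5511 rad, φ₂ = 1.2330 rad, and Δλ = 2.1116 rad.
cos c = sin φ₁ sin φ₂ + cos φ₁ cos φ₂ cos Δλ = (0.5236)(0.9435) + (0.8519)(0.3314)(-0.5148) = 0.34868,
so c = arccos(0.34868) = 1.21464 rad.
Distance = R·c = 15788.8 × 1.2146 ≈ 19178 km.

19178 km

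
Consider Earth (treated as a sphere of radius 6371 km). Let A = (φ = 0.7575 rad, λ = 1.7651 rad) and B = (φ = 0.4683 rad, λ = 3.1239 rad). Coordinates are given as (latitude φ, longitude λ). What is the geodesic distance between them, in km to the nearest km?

7058 km

In radians: φ₁ = 0.7575, φ₂ = 0.4683, Δλ = 77.854° = 1.3588 rad.
cos c = sin φ₁ sin φ₂ + cos φ₁ cos φ₂ cos Δλ = (0.6871)(0.4514) + (0.7266)(0.8923)(0.2104) = 0.44656,
so c = arccos(0.44656) = 1.10788 rad.
Distance = R·c = 6371 × 1.1079 ≈ 7058 km.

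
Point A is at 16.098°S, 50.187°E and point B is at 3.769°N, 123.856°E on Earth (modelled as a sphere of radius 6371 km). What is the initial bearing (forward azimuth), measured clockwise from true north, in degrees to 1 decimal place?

Δλ = 73.669° = 1.2858 rad.
y = sin Δλ · cos φ₂ = (0.9597)(0.9978) = 0.9576
x = cos φ₁ sin φ₂ − sin φ₁ cos φ₂ cos Δλ = (0.9608)(0.0657) − (-0.2773)(0.9978)(0.2812) = 0.1410
θ = atan2(y, x) = 81.63°, so the bearing is 81.6°.

81.6°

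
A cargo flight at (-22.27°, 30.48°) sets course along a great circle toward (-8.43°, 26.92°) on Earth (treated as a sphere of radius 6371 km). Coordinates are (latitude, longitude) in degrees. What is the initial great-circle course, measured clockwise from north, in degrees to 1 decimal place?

345.6°

Δλ = -3.560° = -0.0621 rad.
y = sin Δλ · cos φ₂ = (-0.0621)(0.9892) = -0.0614
x = cos φ₁ sin φ₂ − sin φ₁ cos φ₂ cos Δλ = (0.9254)(-0.1466) − (-0.3790)(0.9892)(0.9981) = 0.2385
θ = atan2(y, x) = -14.44°; adding 360° gives 345.6°.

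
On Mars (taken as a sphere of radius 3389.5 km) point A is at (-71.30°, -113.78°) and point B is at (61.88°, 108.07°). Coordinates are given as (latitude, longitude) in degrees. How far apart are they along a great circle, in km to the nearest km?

9550 km

In radians: φ₁ = -1.2444, φ₂ = 1.0800, Δλ = -138.150° = -2.4112 rad.
cos c = sin φ₁ sin φ₂ + cos φ₁ cos φ₂ cos Δλ = (-0.9472)(0.8820) + (0.3206)(0.4713)(-0.7449) = -0.94797,
so c = arccos(-0.94797) = 2.81758 rad.
Distance = R·c = 3389.5 × 2.8176 ≈ 9550 km.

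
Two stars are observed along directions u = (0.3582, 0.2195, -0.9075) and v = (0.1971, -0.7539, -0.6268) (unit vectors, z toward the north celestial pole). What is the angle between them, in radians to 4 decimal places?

u·v = 0.4739; |u| = 1.0000, |v| = 1.0000.
cos θ = (u·v)/(|u||v|) = 0.4739, so θ = 1.0771 rad.

1.0771 rad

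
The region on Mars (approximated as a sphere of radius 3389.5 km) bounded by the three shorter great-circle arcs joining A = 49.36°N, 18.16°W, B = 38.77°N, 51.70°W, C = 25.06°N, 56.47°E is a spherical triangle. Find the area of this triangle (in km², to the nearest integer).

323871 km²

Side lengths (central angles): a = 1.5258, b = 1.0727, c = 0.4546 rad; semiperimeter s = 1.5265.
By l'Huilier's theorem, tan(E/4) = √[tan(s/2) tan((s−a)/2) tan((s−b)/2) tan((s−c)/2)], giving spherical excess E = 0.0282 rad.
Area = E·R² = 0.0282 × (3389.5)² ≈ 323871 km².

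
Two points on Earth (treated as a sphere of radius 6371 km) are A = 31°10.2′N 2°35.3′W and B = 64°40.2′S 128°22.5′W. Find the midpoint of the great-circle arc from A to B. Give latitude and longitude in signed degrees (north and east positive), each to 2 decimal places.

-28.97°, -32.41°

The central angle between A and B is δ = 2.3211 rad.
With f = 0.5, the slerp weights are sin((1−f)δ)/sin δ = 1.2537 and sin(fδ)/sin δ = 1.2537.
Weighted sum of the unit vectors: (1.2537)·(0.8548,-0.0386,0.5176) + (1.2537)·(-0.2656,-0.3354,-0.9039) = (0.7386, -0.4689, -0.4843).
Converting back: φ = atan2(z, √(x²+y²)) = -28.97°, λ = atan2(y, x) = -32.41°.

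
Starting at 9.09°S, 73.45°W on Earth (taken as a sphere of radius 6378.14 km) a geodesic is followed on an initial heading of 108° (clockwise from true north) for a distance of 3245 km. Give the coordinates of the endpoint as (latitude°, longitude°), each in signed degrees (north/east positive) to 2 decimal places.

-16.66°, -44.53°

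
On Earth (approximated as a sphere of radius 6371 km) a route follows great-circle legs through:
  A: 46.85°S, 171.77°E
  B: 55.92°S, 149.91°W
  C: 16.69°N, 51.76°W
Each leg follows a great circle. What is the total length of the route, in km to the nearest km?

Leg A→B: central angle 0.4396 rad, distance 2800.5 km.
Leg B→C: central angle 1.8902 rad, distance 12042.2 km.
Total: 2800.5 + 12042.2 ≈ 14843 km.

14843 km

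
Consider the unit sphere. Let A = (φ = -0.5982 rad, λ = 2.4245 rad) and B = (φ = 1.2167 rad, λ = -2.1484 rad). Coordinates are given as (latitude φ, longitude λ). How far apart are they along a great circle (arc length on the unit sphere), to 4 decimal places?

2.1749

In radians: φ₁ = -0.5982, φ₂ = 1.2167, Δλ = 97.992° = 1.7103 rad.
Haversine: a = sin²(Δφ/2) + cos φ₁ cos φ₂ sin²(Δλ/2) = 0.6208 + (0.8264)(0.3467)(0.5695) = 0.78403.
Central angle c = 2·arcsin(√a) = 2.17494 rad.
On the unit sphere the arc length equals the central angle: 2.1749.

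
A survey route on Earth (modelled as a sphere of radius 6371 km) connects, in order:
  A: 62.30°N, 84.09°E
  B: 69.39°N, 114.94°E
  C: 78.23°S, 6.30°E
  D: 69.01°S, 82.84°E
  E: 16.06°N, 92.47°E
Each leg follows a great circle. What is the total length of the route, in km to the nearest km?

31239 km

Leg A→B: central angle 0.2488 rad, distance 1585.3 km.
Leg B→C: central angle 2.7913 rad, distance 17783.3 km.
Leg C→D: central angle 0.3736 rad, distance 2380.2 km.
Leg D→E: central angle 1.4896 rad, distance 9490.4 km.
Total: 1585.3 + 17783.3 + 2380.2 + 9490.4 ≈ 31239 km.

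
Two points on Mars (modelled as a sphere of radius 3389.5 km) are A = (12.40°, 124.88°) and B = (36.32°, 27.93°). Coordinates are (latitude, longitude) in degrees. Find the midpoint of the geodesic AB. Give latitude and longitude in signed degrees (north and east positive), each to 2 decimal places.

Central angle δ = 1.5388 rad. Interpolating on the sphere with fraction f = 0.5:
P = [sin((1−f)δ)·A + sin(fδ)·B] / sin δ = 0.6961·A + 0.6961·B in Cartesian coordinates,
giving P = (0.1067, 0.8204, 0.5617), i.e. latitude 34.18°, longitude 82.59°.

34.18°, 82.59°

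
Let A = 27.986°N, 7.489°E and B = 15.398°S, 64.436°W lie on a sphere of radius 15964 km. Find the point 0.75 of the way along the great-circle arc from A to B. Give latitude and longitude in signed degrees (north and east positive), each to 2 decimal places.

Central angle δ = 1.4308 rad. Interpolating on the sphere with fraction f = 0.75:
P = [sin((1−f)δ)·A + sin(fδ)·B] / sin δ = 0.3536·A + 0.8874·B in Cartesian coordinates,
giving P = (0.6787, -0.7311, -0.0697), i.e. latitude -4.00°, longitude -47.13°.

-4.00°, -47.13°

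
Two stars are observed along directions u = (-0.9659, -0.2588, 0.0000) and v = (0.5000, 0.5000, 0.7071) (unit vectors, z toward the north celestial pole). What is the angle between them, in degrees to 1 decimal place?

127.8°

u·v = -0.6123; |u| = 1.0000, |v| = 1.0000.
cos θ = (u·v)/(|u||v|) = -0.6124, so θ = 127.8°.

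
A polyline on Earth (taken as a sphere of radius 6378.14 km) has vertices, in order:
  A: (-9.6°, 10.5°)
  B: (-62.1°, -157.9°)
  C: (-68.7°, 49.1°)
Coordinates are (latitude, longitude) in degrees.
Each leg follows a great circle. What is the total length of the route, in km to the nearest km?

Leg A→B: central angle 1.8803 rad, distance 11992.7 km.
Leg B→C: central angle 0.8340 rad, distance 5319.1 km.
Total: 11992.7 + 5319.1 ≈ 17312 km.

17312 km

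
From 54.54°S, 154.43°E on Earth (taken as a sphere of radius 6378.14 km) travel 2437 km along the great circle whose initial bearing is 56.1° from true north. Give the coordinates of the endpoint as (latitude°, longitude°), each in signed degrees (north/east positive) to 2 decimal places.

-39.43°, 178.05°

Angular distance δ = d/R = 2437/6378.14 = 0.38209 rad; initial bearing θ = 0.9791 rad.
sin φ₂ = sin φ₁ cos δ + cos φ₁ sin δ cos θ = (-0.8145)(0.9279) + (0.5801)(0.3729)(0.5577) = -0.6351, so φ₂ = -39.43°.
Δλ = atan2(sin θ sin δ cos φ₁, cos δ − sin φ₁ sin φ₂) = atan2(0.1795, 0.4106) = 23.620°.
λ₂ = 154.430° + 23.620° = 178.05°.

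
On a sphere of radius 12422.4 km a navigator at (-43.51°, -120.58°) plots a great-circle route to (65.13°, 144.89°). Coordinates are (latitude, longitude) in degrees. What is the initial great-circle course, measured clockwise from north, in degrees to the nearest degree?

327°

Δλ = -94.530° = -1.6499 rad.
y = sin Δλ · cos φ₂ = (-0.9969)(0.4206) = -0.4192
x = cos φ₁ sin φ₂ − sin φ₁ cos φ₂ cos Δλ = (0.7253)(0.9073) − (-0.6885)(0.4206)(-0.0790) = 0.6351
θ = atan2(y, x) = -33.43°; adding 360° gives 327°.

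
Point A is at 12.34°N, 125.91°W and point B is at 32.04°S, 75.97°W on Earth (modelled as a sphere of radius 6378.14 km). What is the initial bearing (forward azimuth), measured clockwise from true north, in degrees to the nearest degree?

134°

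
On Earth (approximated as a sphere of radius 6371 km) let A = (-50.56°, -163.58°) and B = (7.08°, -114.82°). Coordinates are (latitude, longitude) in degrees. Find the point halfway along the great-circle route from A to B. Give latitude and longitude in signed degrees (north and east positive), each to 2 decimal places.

Central angle δ = 1.2446 rad. Interpolating on the sphere with fraction f = 0.5:
P = [sin((1−f)δ)·A + sin(fδ)·B] / sin δ = 0.6154·A + 0.6154·B in Cartesian coordinates,
giving P = (-0.6313, -0.6648, -0.3994), i.e. latitude -23.54°, longitude -133.52°.

-23.54°, -133.52°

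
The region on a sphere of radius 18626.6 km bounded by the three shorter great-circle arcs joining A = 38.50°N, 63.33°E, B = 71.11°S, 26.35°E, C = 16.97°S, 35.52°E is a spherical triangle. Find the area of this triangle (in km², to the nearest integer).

104877792 km²

Side lengths (central angles): a = 0.9498, b = 1.0697, c = 1.9677 rad; semiperimeter s = 1.9936.
By l'Huilier's theorem, tan(E/4) = √[tan(s/2) tan((s−a)/2) tan((s−b)/2) tan((s−c)/2)], giving spherical excess E = 0.3023 rad.
Area = E·R² = 0.3023 × (18626.6)² ≈ 104877792 km².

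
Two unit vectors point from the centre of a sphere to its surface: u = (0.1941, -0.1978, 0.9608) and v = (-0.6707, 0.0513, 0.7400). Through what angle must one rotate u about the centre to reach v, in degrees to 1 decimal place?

55.2°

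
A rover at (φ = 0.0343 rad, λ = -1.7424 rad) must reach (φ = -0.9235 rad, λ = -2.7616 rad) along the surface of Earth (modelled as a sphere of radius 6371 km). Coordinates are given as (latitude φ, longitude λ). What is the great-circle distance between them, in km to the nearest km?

8143 km

Let φ₁ = 0.0343 rad, φ₂ = -0.9235 rad, and Δλ = -1.0192 rad.
cos c = sin φ₁ sin φ₂ + cos φ₁ cos φ₂ cos Δλ = (0.0343)(-0.7977) + (0.9994)(0.6030)(0.5240) = 0.28848,
so c = arccos(0.28848) = 1.27816 rad.
Distance = R·c = 6371 × 1.2782 ≈ 8143 km.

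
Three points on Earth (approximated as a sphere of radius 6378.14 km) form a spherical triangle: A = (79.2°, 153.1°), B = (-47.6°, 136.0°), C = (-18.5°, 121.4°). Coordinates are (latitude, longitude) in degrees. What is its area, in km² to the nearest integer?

Side lengths (central angles): a = 0.5489, b = 1.7320, c = 2.2201 rad; semiperimeter s = 2.2505.
By l'Huilier's theorem, tan(E/4) = √[tan(s/2) tan((s−a)/2) tan((s−b)/2) tan((s−c)/2)], giving spherical excess E = 0.3911 rad.
Area = E·R² = 0.3911 × (6378.14)² ≈ 15908864 km².

15908864 km²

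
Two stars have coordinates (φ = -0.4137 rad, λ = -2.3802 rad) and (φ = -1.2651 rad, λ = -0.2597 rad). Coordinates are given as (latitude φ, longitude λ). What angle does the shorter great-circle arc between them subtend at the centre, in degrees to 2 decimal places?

76.15°

In radians: φ₁ = -0.4137, φ₂ = -1.2651, Δλ = 121.496° = 2.1205 rad.
Haversine: a = sin²(Δφ/2) + cos φ₁ cos φ₂ sin²(Δλ/2) = 0.1705 + (0.9156)(0.3010)(0.7612) = 0.38030.
Central angle c = 2·arcsin(√a) = 1.32905 rad.
So the angular separation is 76.15°.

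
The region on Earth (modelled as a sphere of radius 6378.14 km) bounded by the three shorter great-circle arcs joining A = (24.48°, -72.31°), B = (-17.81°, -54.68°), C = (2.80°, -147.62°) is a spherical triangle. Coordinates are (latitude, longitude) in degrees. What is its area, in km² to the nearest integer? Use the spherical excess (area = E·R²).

Side lengths (central angles): a = 1.6346, b = 1.3173, c = 0.7967 rad; semiperimeter s = 1.8743.
By l'Huilier's theorem, tan(E/4) = √[tan(s/2) tan((s−a)/2) tan((s−b)/2) tan((s−c)/2)], giving spherical excess E = 0.6634 rad.
Area = E·R² = 0.6634 × (6378.14)² ≈ 26988863 km².

26988863 km²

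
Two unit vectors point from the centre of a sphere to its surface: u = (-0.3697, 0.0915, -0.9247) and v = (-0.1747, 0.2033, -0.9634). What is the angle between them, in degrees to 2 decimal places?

13.10°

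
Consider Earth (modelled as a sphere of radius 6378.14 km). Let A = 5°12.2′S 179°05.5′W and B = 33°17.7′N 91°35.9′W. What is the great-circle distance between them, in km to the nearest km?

10104 km

Let φ₁ = -0.0908 rad, φ₂ = 0.5811 rad, and Δλ = 1.5270 rad.
Haversine: a = sin²(Δφ/2) + cos φ₁ cos φ₂ sin²(Δλ/2) = 0.1087 + (0.9959)(0.8359)(0.4781) = 0.50669.
Central angle c = 2·arcsin(√a) = 1.58418 rad.
Distance = R·c = 6378.14 × 1.5842 ≈ 10104 km.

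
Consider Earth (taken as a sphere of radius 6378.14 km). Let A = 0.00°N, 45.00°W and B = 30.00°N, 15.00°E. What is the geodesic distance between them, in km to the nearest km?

In radians: φ₁ = 0.0000, φ₂ = 0.5236, Δλ = 60.000° = 1.0472 rad.
Haversine: a = sin²(Δφ/2) + cos φ₁ cos φ₂ sin²(Δλ/2) = 0.0670 + (1.0000)(0.8660)(0.2500) = 0.28349.
Central angle c = 2·arcsin(√a) = 1.12296 rad.
Distance = R·c = 6378.14 × 1.1230 ≈ 7162 km.

7162 km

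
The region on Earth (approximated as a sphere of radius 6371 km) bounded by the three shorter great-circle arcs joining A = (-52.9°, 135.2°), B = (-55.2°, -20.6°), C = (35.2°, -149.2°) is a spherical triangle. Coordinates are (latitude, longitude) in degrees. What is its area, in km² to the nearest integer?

Side lengths (central angles): a = 2.4407, b = 1.9147, c = 1.2229 rad; semiperimeter s = 2.7892.
By l'Huilier's theorem, tan(E/4) = √[tan(s/2) tan((s−a)/2) tan((s−b)/2) tan((s−c)/2)], giving spherical excess E = 2.3837 rad.
Area = E·R² = 2.3837 × (6371)² ≈ 96752813 km².

96752813 km²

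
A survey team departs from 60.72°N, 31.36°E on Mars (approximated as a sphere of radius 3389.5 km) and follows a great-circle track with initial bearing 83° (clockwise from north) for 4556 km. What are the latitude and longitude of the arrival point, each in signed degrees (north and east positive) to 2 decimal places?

Angular distance δ = d/R = 4556/3389.5 = 1.34415 rad; initial bearing θ = 1.4486 rad.
sin φ₂ = sin φ₁ cos δ + cos φ₁ sin δ cos θ = (0.8722)(0.2247) + (0.4891)(0.9744)(0.1219) = 0.2541, so φ₂ = 14.72°.
Δλ = atan2(sin θ sin δ cos φ₁, cos δ − sin φ₁ sin φ₂) = atan2(0.4730, 0.0031) = 89.626°.
λ₂ = 31.360° + 89.626° = 120.99°.

14.72°, 120.99°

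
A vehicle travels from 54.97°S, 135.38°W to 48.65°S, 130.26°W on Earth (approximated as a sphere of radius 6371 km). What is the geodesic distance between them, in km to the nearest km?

785 km

Let φ₁ = -0.9594 rad, φ₂ = -0.8491 rad, and Δλ = 0.0894 rad.
cos c = sin φ₁ sin φ₂ + cos φ₁ cos φ₂ cos Δλ = (-0.8189)(-0.7507) + (0.5740)(0.6607)(0.9960) = 0.99241,
so c = arccos(0.99241) = 0.12329 rad.
Distance = R·c = 6371 × 0.1233 ≈ 785 km.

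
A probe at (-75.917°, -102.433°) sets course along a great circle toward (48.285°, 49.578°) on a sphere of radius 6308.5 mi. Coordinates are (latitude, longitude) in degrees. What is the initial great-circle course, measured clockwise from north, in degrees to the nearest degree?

Δλ = 152.011° = 2.6531 rad.
y = sin Δλ · cos φ₂ = (0.4693)(0.6654) = 0.3123
x = cos φ₁ sin φ₂ − sin φ₁ cos φ₂ cos Δλ = (0.2433)(0.7465) − (-0.9699)(0.6654)(-0.8830) = -0.3883
θ = atan2(y, x) = 141.19°, so the bearing is 141°.

141°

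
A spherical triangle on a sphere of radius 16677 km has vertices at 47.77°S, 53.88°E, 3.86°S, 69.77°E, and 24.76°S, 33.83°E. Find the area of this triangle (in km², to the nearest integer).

Side lengths (central angles): a = 0.7048, b = 0.4876, c = 0.8026 rad; semiperimeter s = 0.9975.
By l'Huilier's theorem, tan(E/4) = √[tan(s/2) tan((s−a)/2) tan((s−b)/2) tan((s−c)/2)], giving spherical excess E = 0.1808 rad.
Area = E·R² = 0.1808 × (16677)² ≈ 50286346 km².

50286346 km²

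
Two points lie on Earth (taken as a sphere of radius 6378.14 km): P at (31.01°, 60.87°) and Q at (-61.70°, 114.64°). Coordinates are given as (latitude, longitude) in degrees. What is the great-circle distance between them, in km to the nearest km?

11391 km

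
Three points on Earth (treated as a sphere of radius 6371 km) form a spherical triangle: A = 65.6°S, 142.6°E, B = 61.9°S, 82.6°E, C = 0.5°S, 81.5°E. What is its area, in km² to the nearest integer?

Side lengths (central angles): a = 1.0717, b = 1.3617, c = 0.4496 rad; semiperimeter s = 1.4415.
By l'Huilier's theorem, tan(E/4) = √[tan(s/2) tan((s−a)/2) tan((s−b)/2) tan((s−c)/2)], giving spherical excess E = 0.2380 rad.
Area = E·R² = 0.2380 × (6371)² ≈ 9660919 km².

9660919 km²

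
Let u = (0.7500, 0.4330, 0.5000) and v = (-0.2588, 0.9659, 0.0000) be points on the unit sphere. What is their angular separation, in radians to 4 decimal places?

u·v = 0.2241; |u| = 1.0000, |v| = 1.0000.
cos θ = (u·v)/(|u||v|) = 0.2241, so θ = 1.3447 rad.

1.3447 rad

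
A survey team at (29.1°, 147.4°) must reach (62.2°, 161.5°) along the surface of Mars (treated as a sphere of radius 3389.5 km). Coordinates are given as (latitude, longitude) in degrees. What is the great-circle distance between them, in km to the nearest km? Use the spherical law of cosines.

2033 km

In radians: φ₁ = 0.5079, φ₂ = 1.0856, Δλ = 14.100° = 0.2461 rad.
cos c = sin φ₁ sin φ₂ + cos φ₁ cos φ₂ cos Δλ = (0.4863)(0.8846) + (0.8738)(0.4664)(0.9699) = 0.82544,
so c = arccos(0.82544) = 0.59981 rad.
Distance = R·c = 3389.5 × 0.5998 ≈ 2033 km.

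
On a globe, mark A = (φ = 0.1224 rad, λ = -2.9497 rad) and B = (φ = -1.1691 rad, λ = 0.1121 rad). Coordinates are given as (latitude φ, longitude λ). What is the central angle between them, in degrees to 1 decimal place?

In radians: φ₁ = 0.1224, φ₂ = -1.1691, Δλ = 175.428° = 3.0618 rad.
cos c = sin φ₁ sin φ₂ + cos φ₁ cos φ₂ cos Δλ = (0.1221)(-0.9204) + (0.9925)(0.3910)(-0.9968) = -0.49920,
so c = arccos(-0.49920) = 2.09347 rad.
So the angular separation is 119.9°.

119.9°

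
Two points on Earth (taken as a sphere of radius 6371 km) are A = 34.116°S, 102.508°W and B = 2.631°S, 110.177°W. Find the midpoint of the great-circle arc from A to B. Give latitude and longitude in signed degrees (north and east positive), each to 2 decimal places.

-18.41°, -106.70°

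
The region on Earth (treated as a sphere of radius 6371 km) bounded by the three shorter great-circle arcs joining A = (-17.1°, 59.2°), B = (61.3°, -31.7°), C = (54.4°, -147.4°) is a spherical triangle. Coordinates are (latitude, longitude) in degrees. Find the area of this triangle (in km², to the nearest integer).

58442018 km²

Side lengths (central angles): a = 0.9373, b = 2.3988, c = 1.8391 rad; semiperimeter s = 2.5876.
By l'Huilier's theorem, tan(E/4) = √[tan(s/2) tan((s−a)/2) tan((s−b)/2) tan((s−c)/2)], giving spherical excess E = 1.4398 rad.
Area = E·R² = 1.4398 × (6371)² ≈ 58442018 km².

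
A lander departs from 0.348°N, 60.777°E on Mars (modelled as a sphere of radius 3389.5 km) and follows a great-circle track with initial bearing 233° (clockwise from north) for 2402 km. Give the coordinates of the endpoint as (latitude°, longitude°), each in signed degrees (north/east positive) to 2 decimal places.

-22.77°, 26.46°

Angular distance δ = d/R = 2402/3389.5 = 0.70866 rad; initial bearing θ = 4.0666 rad.
sin φ₂ = sin φ₁ cos δ + cos φ₁ sin δ cos θ = (0.0061)(0.7592) + (1.0000)(0.6508)(-0.6018) = -0.3871, so φ₂ = -22.77°.
Δλ = atan2(sin θ sin δ cos φ₁, cos δ − sin φ₁ sin φ₂) = atan2(-0.5198, 0.7616) = -34.312°.
λ₂ = 60.777° − 34.312° = 26.46°.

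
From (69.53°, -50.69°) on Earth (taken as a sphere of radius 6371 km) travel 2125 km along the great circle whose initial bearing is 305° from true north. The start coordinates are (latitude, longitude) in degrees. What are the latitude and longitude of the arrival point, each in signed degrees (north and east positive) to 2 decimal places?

Angular distance δ = d/R = 2125/6371 = 0.33354 rad; initial bearing θ = 5.3233 rad.
sin φ₂ = sin φ₁ cos δ + cos φ₁ sin δ cos θ = (0.9369)(0.9449) + (0.3497)(0.3274)(0.5736) = 0.9509, so φ₂ = 71.97°.
Δλ = atan2(sin θ sin δ cos φ₁, cos δ − sin φ₁ sin φ₂) = atan2(-0.0938, 0.0540) = -60.051°.
λ₂ = -50.690° − 60.051° = -110.74°.

71.97°, -110.74°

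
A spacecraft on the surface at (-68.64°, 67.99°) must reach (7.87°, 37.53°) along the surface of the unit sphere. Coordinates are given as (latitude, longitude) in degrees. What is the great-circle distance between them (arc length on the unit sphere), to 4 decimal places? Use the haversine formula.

In radians: φ₁ = -1.1980, φ₂ = 0.1374, Δλ = -30.460° = -0.5316 rad.
Haversine: a = sin²(Δφ/2) + cos φ₁ cos φ₂ sin²(Δλ/2) = 0.3834 + (0.3642)(0.9906)(0.0690) = 0.40826.
Central angle c = 2·arcsin(√a) = 1.38627 rad.
On the unit sphere the arc length equals the central angle: 1.3863.

1.3863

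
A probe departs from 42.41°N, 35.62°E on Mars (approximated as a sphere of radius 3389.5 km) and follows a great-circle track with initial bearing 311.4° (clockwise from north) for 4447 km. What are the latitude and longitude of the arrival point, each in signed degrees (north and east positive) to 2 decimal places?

Angular distance δ = d/R = 4447/3389.5 = 1.31199 rad; initial bearing θ = 5.4350 rad.
sin φ₂ = sin φ₁ cos δ + cos φ₁ sin δ cos θ = (0.6744)(0.2559) + (0.7383)(0.9667)(0.6613) = 0.6446, so φ₂ = 40.14°.
Δλ = atan2(sin θ sin δ cos φ₁, cos δ − sin φ₁ sin φ₂) = atan2(-0.5354, -0.1788) = -108.470°.
λ₂ = 35.620° − 108.470° = -72.85°.

40.14°, -72.85°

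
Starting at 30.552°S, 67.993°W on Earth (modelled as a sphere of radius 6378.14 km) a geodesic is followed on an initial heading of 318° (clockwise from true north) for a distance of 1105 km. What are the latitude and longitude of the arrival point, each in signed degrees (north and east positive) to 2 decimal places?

-22.98°, -75.19°

Angular distance δ = d/R = 1105/6378.14 = 0.17325 rad; initial bearing θ = 5.5501 rad.
sin φ₂ = sin φ₁ cos δ + cos φ₁ sin δ cos θ = (-0.5083)(0.9850) + (0.8612)(0.1724)(0.7431) = -0.3904, so φ₂ = -22.98°.
Δλ = atan2(sin θ sin δ cos φ₁, cos δ − sin φ₁ sin φ₂) = atan2(-0.0993, 0.7866) = -7.197°.
λ₂ = -67.993° − 7.197° = -75.19°.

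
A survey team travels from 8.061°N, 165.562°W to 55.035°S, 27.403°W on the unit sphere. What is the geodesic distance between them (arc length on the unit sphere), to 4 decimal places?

2.1384

In radians: φ₁ = 0.1407, φ₂ = -0.9605, Δλ = 138.159° = 2.4113 rad.
cos c = sin φ₁ sin φ₂ + cos φ₁ cos φ₂ cos Δλ = (0.1402)(-0.8195) + (0.9901)(0.5731)(-0.7450) = -0.53764,
so c = arccos(-0.53764) = 2.13843 rad.
On the unit sphere the arc length equals the central angle: 2.1384.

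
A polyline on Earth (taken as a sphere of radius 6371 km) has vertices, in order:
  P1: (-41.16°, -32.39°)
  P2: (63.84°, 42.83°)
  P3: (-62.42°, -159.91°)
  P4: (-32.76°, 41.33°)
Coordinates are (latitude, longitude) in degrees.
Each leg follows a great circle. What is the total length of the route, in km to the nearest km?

41518 km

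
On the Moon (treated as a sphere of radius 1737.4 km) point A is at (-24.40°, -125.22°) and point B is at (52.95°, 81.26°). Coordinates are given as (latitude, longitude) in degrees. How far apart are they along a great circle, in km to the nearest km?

4402 km

With latitudes φ₁ = -24.400°, φ₂ = 52.950° and longitude difference Δλ = -153.520°:
cos c = sin φ₁ sin φ₂ + cos φ₁ cos φ₂ cos Δλ = (-0.4131)(0.7981) + (0.9107)(0.6025)(-0.8951) = -0.82084,
so c = arccos(-0.82084) = 2.53367 rad.
Distance = R·c = 1737.4 × 2.5337 ≈ 4402 km.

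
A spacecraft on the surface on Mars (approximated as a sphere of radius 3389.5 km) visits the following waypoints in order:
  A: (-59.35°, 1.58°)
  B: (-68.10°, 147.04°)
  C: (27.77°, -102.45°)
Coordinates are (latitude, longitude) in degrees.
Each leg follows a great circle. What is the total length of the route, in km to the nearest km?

10253 km

Leg A→B: central angle 0.8742 rad, distance 2963.2 km.
Leg B→C: central angle 2.1507 rad, distance 7289.8 km.
Total: 2963.2 + 7289.8 ≈ 10253 km.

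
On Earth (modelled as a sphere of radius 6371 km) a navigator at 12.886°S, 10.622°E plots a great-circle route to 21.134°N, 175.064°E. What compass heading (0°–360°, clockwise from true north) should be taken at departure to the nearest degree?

With φ₁ = -0.2249, φ₂ = 0.3689, Δλ = 2.8701 rad, the forward-azimuth formula gives
θ = atan2( sin Δλ cos φ₂ , cos φ₁ sin φ₂ − sin φ₁ cos φ₂ cos Δλ ) = atan2(0.2502, 0.1511) = 58.87°.
So the initial bearing is 59°.

59°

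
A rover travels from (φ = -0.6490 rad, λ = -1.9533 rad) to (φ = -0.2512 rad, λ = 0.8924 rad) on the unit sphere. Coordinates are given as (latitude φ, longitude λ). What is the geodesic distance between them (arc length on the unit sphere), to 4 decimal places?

With latitudes φ₁ = -37.185°, φ₂ = -14.393° and longitude difference Δλ = 163.047°:
cos c = sin φ₁ sin φ₂ + cos φ₁ cos φ₂ cos Δλ = (-0.6044)(-0.2486) + (0.7967)(0.9686)(-0.9565) = -0.58792,
so c = arccos(-0.58792) = 2.19928 rad.
On the unit sphere the arc length equals the central angle: 2.1993.

2.1993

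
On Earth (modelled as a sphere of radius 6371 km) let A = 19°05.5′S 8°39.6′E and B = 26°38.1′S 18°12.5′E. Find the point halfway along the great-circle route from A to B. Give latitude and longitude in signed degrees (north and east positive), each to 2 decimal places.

-22.93°, 13.30°

Central angle δ = 0.2021 rad. Interpolating on the sphere with fraction f = 0.5:
P = [sin((1−f)δ)·A + sin(fδ)·B] / sin δ = 0.5026·A + 0.5026·B in Cartesian coordinates,
giving P = (0.8962, 0.2119, -0.3897), i.e. latitude -22.93°, longitude 13.30°.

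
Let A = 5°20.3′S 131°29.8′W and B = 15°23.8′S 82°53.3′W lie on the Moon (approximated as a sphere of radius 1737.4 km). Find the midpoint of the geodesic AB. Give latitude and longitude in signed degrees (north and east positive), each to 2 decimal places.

-11.35°, -107.61°

Central angle δ = 0.8508 rad. Interpolating on the sphere with fraction f = 0.5:
P = [sin((1−f)δ)·A + sin(fδ)·B] / sin δ = 0.5489·A + 0.5489·B in Cartesian coordinates,
giving P = (-0.2966, -0.9345, -0.1968), i.e. latitude -11.35°, longitude -107.61°.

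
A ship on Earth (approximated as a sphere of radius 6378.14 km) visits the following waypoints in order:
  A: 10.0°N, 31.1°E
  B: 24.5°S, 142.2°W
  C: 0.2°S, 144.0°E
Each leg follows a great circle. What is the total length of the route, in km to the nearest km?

Leg A→B: central angle 2.8651 rad, distance 18274.2 km.
Leg B→C: central angle 1.3126 rad, distance 8372.1 km.
Total: 18274.2 + 8372.1 ≈ 26646 km.

26646 km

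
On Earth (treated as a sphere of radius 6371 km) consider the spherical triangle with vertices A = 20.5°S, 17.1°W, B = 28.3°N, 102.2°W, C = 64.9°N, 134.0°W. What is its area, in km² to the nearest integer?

Side lengths (central angles): a = 0.7276, b = 2.0908, c = 1.6665 rad; semiperimeter s = 2.2425.
By l'Huilier's theorem, tan(E/4) = √[tan(s/2) tan((s−a)/2) tan((s−b)/2) tan((s−c)/2)], giving spherical excess E = 0.8280 rad.
Area = E·R² = 0.8280 × (6371)² ≈ 33609155 km².

33609155 km²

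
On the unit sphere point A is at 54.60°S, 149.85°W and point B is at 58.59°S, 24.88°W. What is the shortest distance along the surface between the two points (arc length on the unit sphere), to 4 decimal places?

With latitudes φ₁ = -54.600°, φ₂ = -58.590° and longitude difference Δλ = 124.970°:
cos c = sin φ₁ sin φ₂ + cos φ₁ cos φ₂ cos Δλ = (-0.8151)(-0.8535) + (0.5793)(0.5212)(-0.5731) = 0.52265,
so c = arccos(0.52265) = 1.02084 rad.
On the unit sphere the arc length equals the central angle: 1.0208.

1.0208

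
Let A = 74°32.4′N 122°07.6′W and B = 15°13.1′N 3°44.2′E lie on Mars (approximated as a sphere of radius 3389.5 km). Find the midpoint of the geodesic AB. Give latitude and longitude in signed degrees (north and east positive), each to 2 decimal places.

55.68°, -11.22°

The central angle between A and B is δ = 1.4683 rad.
With f = 0.5, the slerp weights are sin((1−f)δ)/sin δ = 0.6735 and sin(fδ)/sin δ = 0.6735.
Weighted sum of the unit vectors: (0.6735)·(-0.1418,-0.2257,0.9638) + (0.6735)·(0.9629,0.0629,0.2625) = (0.5530, -0.1097, 0.8259).
Converting back: φ = atan2(z, √(x²+y²)) = 55.68°, λ = atan2(y, x) = -11.22°.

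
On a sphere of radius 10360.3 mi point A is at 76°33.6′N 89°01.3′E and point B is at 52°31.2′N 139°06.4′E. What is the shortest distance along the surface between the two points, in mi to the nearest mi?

Let φ₁ = 1.3362 rad, φ₂ = 0.9166 rad, and Δλ = 0.8741 rad.
cos c = sin φ₁ sin φ₂ + cos φ₁ cos φ₂ cos Δλ = (0.9726)(0.7936) + (0.2324)(0.6085)(0.6417) = 0.86258,
so c = arccos(0.86258) = 0.53045 rad.
Distance = R·c = 10360.3 × 0.5304 ≈ 5496 mi.

5496 mi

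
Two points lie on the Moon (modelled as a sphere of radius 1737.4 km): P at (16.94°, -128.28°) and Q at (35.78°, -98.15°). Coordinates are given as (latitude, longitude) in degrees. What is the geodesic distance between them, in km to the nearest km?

991 km

Let φ₁ = 0.2957 rad, φ₂ = 0.6245 rad, and Δλ = 0.5259 rad.
cos c = sin φ₁ sin φ₂ + cos φ₁ cos φ₂ cos Δλ = (0.2914)(0.5847) + (0.9566)(0.8113)(0.8649) = 0.84157,
so c = arccos(0.84157) = 0.57062 rad.
Distance = R·c = 1737.4 × 0.5706 ≈ 991 km.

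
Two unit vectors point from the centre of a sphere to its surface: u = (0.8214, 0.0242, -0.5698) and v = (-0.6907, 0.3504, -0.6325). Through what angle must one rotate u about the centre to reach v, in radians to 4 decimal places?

1.7706 rad

u·v = -0.1985; |u| = 1.0000, |v| = 1.0000.
cos θ = (u·v)/(|u||v|) = -0.1985, so θ = 1.7706 rad.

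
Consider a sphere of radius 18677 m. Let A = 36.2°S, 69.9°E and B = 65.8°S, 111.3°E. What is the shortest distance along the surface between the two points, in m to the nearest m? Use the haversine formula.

In radians: φ₁ = -0.6318, φ₂ = -1.1484, Δλ = 41.400° = 0.7226 rad.
Haversine: a = sin²(Δφ/2) + cos φ₁ cos φ₂ sin²(Δλ/2) = 0.0653 + (0.8070)(0.4099)(0.1249) = 0.10658.
Central angle c = 2·arcsin(√a) = 0.66513 rad.
Distance = R·c = 18677 × 0.6651 ≈ 12423 m.

12423 m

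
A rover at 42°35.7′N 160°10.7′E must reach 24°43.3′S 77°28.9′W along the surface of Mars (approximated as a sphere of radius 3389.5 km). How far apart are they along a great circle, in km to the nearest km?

7682 km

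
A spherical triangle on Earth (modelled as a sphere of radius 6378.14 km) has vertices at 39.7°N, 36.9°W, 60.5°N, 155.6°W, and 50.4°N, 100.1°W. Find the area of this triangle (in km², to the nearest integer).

Side lengths (central angles): a = 0.5578, b = 0.7766, c = 1.1875 rad; semiperimeter s = 1.2609.
By l'Huilier's theorem, tan(E/4) = √[tan(s/2) tan((s−a)/2) tan((s−b)/2) tan((s−c)/2)], giving spherical excess E = 0.1970 rad.
Area = E·R² = 0.1970 × (6378.14)² ≈ 8015997 km².

8015997 km²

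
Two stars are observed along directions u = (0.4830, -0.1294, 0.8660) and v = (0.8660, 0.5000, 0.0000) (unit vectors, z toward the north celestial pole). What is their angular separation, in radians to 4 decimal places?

1.2094 rad

u·v = 0.3536; |u| = 1.0000, |v| = 1.0000.
cos θ = (u·v)/(|u||v|) = 0.3536, so θ = 1.2094 rad.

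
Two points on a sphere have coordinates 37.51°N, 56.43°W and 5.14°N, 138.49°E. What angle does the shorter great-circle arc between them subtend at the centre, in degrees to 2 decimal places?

135.14°

In radians: φ₁ = 0.6547, φ₂ = 0.0897, Δλ = -165.080° = -2.8812 rad.
cos c = sin φ₁ sin φ₂ + cos φ₁ cos φ₂ cos Δλ = (0.6089)(0.0896) + (0.7932)(0.9960)(-0.9663) = -0.70887,
so c = arccos(-0.70887) = 2.35869 rad.
So the angular separation is 135.14°.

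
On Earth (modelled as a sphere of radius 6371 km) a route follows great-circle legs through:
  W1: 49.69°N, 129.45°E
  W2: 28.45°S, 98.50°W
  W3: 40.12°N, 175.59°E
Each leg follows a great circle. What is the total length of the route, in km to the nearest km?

Leg W1→W2: central angle 2.4102 rad, distance 15355.4 km.
Leg W2→W3: central angle 1.8328 rad, distance 11676.8 km.
Total: 15355.4 + 11676.8 ≈ 27032 km.

27032 km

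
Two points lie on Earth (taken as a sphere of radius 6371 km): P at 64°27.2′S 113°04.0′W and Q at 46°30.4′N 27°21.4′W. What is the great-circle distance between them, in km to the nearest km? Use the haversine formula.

14369 km

In radians: φ₁ = -1.1249, φ₂ = 0.8117, Δλ = 85.710° = 1.4959 rad.
Haversine: a = sin²(Δφ/2) + cos φ₁ cos φ₂ sin²(Δλ/2) = 0.6789 + (0.4312)(0.6883)(0.4626) = 0.81616.
Central angle c = 2·arcsin(√a) = 2.25535 rad.
Distance = R·c = 6371 × 2.2553 ≈ 14369 km.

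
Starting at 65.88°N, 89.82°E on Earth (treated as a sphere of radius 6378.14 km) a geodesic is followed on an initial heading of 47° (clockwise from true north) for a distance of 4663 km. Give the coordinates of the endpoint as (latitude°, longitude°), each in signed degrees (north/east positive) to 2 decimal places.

59.94°, -167.33°

Angular distance δ = d/R = 4663/6378.14 = 0.73109 rad; initial bearing θ = 0.8203 rad.
sin φ₂ = sin φ₁ cos δ + cos φ₁ sin δ cos θ = (0.9127)(0.7444) + (0.4086)(0.6677)(0.6820) = 0.8655, so φ₂ = 59.94°.
Δλ = atan2(sin θ sin δ cos φ₁, cos δ − sin φ₁ sin φ₂) = atan2(0.1995, -0.0455) = 102.849°.
λ₂ = 89.820° + 102.849° = 192.67° → -167.33° after wrapping to (−180°, 180°].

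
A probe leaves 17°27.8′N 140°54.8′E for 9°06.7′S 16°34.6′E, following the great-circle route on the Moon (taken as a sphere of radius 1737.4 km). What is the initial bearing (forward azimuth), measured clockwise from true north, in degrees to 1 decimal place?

With φ₁ = 0.3048, φ₂ = -0.1590, Δλ = -2.1701 rad, the forward-azimuth formula gives
θ = atan2( sin Δλ cos φ₂ , cos φ₁ sin φ₂ − sin φ₁ cos φ₂ cos Δλ ) = atan2(-0.8153, 0.0161) = -88.87°.
Adding 360° brings this into [0°, 360°): 271.1°.

271.1°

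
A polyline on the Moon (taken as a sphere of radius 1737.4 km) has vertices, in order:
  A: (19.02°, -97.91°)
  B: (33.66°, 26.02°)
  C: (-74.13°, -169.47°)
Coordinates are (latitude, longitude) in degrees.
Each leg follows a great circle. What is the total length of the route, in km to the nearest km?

Leg A→B: central angle 1.8324 rad, distance 3183.6 km.
Leg B→C: central angle 2.4226 rad, distance 4209.0 km.
Total: 3183.6 + 4209.0 ≈ 7393 km.

7393 km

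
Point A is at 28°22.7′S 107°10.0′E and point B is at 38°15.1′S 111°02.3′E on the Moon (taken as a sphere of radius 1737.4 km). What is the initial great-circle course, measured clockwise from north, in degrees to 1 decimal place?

162.9°

Δλ = 3.872° = 0.0676 rad.
y = sin Δλ · cos φ₂ = (0.0675)(0.7853) = 0.0530
x = cos φ₁ sin φ₂ − sin φ₁ cos φ₂ cos Δλ = (0.8798)(-0.6191) − (-0.4753)(0.7853)(0.9977) = -0.1723
θ = atan2(y, x) = 162.90°, so the bearing is 162.9°.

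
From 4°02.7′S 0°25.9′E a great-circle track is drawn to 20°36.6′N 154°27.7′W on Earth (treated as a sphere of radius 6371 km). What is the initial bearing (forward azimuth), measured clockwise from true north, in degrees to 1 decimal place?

306.3°

Δλ = -154.893° = -2.7034 rad.
y = sin Δλ · cos φ₂ = (-0.4243)(0.9360) = -0.3971
x = cos φ₁ sin φ₂ − sin φ₁ cos φ₂ cos Δλ = (0.9975)(0.3520) − (-0.0705)(0.9360)(-0.9055) = 0.2913
θ = atan2(y, x) = -53.74°; adding 360° gives 306.3°.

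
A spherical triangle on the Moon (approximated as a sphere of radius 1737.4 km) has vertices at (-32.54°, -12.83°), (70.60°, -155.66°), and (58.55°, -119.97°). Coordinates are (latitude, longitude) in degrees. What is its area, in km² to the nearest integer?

1845863 km²

Side lengths (central angles): a = 0.3319, b = 2.2000, c = 2.3898 rad; semiperimeter s = 2.4609.
By l'Huilier's theorem, tan(E/4) = √[tan(s/2) tan((s−a)/2) tan((s−b)/2) tan((s−c)/2)], giving spherical excess E = 0.6115 rad.
Area = E·R² = 0.6115 × (1737.4)² ≈ 1845863 km².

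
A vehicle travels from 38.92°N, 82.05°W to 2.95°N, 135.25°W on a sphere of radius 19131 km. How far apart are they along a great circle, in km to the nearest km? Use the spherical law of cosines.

Let φ₁ = 0.6793 rad, φ₂ = 0.0515 rad, and Δλ = -0.9285 rad.
cos c = sin φ₁ sin φ₂ + cos φ₁ cos φ₂ cos Δλ = (0.6282)(0.0515) + (0.7780)(0.9987)(0.5990) = 0.49777,
so c = arccos(0.49777) = 1.04977 rad.
Distance = R·c = 19131 × 1.0498 ≈ 20083 km.

20083 km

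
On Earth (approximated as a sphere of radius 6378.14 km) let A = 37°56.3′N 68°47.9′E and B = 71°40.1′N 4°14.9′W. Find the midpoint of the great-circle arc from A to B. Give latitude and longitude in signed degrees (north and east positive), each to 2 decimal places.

59.25°, 49.93°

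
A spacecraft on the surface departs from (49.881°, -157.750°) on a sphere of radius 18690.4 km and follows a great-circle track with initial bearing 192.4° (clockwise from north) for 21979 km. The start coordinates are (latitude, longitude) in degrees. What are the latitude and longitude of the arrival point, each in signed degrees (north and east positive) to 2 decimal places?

-16.66°, -169.69°

Angular distance δ = d/R = 21979/18690.4 = 1.17595 rad; initial bearing θ = 3.3580 rad.
sin φ₂ = sin φ₁ cos δ + cos φ₁ sin δ cos θ = (0.7647)(0.3847) + (0.6444)(0.9231)(-0.9767) = -0.2868, so φ₂ = -16.66°.
Δλ = atan2(sin θ sin δ cos φ₁, cos δ − sin φ₁ sin φ₂) = atan2(-0.1277, 0.6040) = -11.941°.
λ₂ = -157.750° − 11.941° = -169.69°.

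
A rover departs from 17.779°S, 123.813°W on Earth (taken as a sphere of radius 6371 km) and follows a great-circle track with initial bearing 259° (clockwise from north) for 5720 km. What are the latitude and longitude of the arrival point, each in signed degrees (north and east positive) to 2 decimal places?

Angular distance δ = d/R = 5720/6371 = 0.89782 rad; initial bearing θ = 4.5204 rad.
sin φ₂ = sin φ₁ cos δ + cos φ₁ sin δ cos θ = (-0.3053)(0.6233) + (0.9522)(0.7820)(-0.1908) = -0.3324, so φ₂ = -19.42°.
Δλ = atan2(sin θ sin δ cos φ₁, cos δ − sin φ₁ sin φ₂) = atan2(-0.7309, 0.5218) = -54.477°.
λ₂ = -123.813° − 54.477° = -178.29°.

-19.42°, -178.29°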